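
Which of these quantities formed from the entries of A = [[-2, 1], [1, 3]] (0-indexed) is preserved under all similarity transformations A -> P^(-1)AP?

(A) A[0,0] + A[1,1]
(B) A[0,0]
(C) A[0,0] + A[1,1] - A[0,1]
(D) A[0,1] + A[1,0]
A

A[0,0] + A[1,1] is the trace of A. By the cyclic property of the trace, tr(P^(-1)AP) = tr(APP^(-1)) = tr(A), so it is the same for every matrix similar to A.

The other combinations are not similarity invariants. For example, take P = [[1, 1], [1, 2]] (det P = 1), so P^(-1) = [[2, -1], [-1, 1]] and
B = P^(-1)AP = [[-6, -7], [5, 7]].
Evaluating each option on A and on B:
(A) A[0,0] + A[1,1]: 1 for A, 1 for B -> unchanged
(B) A[0,0]: -2 for A, -6 for B -> changes
(C) A[0,0] + A[1,1] - A[0,1]: 0 for A, 8 for B -> changes
(D) A[0,1] + A[1,0]: 2 for A, -2 for B -> changes

Only (A) A[0,0] + A[1,1] = 1 survives (and it does so for every P, not just this one), so it is the invariant.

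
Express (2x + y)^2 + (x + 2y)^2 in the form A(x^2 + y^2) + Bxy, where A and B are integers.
5(x^2 + y^2) + 8xy

Expanding: (2x + y)^2 = 4x^2 + 4xy + y^2
(x + 2y)^2 = x^2 + 4xy + 4y^2
Sum = (4+1)(x^2+y^2) + 8xy = 5(x^2 + y^2) + 8xy
This is symmetric in x and y.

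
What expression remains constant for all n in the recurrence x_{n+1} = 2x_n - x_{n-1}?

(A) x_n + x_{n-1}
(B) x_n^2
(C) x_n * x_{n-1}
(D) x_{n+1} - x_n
D

For the recurrence x_{n+1} = 2x_n - x_{n-1}:

If x_{n+1} = 2x_n - x_{n-1}, then:
x_{n+1} - x_n = x_n - x_{n-1}
The first difference is constant throughout the sequence.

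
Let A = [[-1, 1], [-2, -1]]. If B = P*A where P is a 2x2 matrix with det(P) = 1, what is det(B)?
3

By the multiplicative property of determinants, det(B) = det(P*A) = det(P) * det(A) = det(A),
so the determinant is invariant under multiplication by any determinant-1 matrix; we just need det(A).

det(A) = (-1)(-1) - (1)(-2) = 1 - (-2) = 3

Therefore det(B) = 1 * 3 = 3.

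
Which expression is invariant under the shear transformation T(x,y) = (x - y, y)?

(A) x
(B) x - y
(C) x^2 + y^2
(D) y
D

Under the shear T(x,y) = (x - y, y):
Substitute the transformed coordinates into each option and compare with the original:
(A) x  ->  (x - y) = x - y   [differs from x: not invariant]
(B) x - y  ->  (x - y) - (y) = x - 2y   [differs from x - y: not invariant]
(C) x^2 + y^2  ->  (x - y)^2 + (y)^2 = x^2 - 2xy + 2y^2   [differs from x^2 + y^2: not invariant]
(D) y  ->  (y) = y   [equals y: invariant]

Only option (D), y, is unchanged by the transformation.
A horizontal shear moves points parallel to the x-axis, so the y-coordinate (and any function of y alone) is unchanged.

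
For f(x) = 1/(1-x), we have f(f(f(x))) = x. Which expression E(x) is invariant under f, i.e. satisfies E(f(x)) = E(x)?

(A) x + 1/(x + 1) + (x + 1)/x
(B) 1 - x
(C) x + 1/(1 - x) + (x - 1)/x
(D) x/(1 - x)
C

Replace x by f(x) = 1/(1 - x) in each option and simplify. As a quick numerical cross-check, also compare E(5) with E(f(5)) = E(-1/4).

(A) x + 1/(x + 1) + (x + 1)/x  ->  (1/(1 - x)) + 1/((1/(1 - x)) + 1) + ((1/(1 - x)) + 1)/(1/(1 - x)) = (-x^3 + 6x^2 - 11x + 7)/(x^2 - 3x + 2); check: E(5) = 191/30 but E(-1/4) = -23/12.   [not invariant]
(B) 1 - x  ->  1 - (1/(1 - x)) = x/(x - 1); check: E(5) = -4 but E(-1/4) = 5/4.   [not invariant]
(C) x + 1/(1 - x) + (x - 1)/x  ->  (1/(1 - x)) + 1/(1 - (1/(1 - x))) + ((1/(1 - x)) - 1)/(1/(1 - x)), which simplifies back to x + 1/(1 - x) + (x - 1)/x; check: E(5) = 111/20, E(-1/4) = 111/20.   [invariant]
(D) x/(1 - x)  ->  (1/(1 - x))/(1 - (1/(1 - x))) = -1/x; check: E(5) = -5/4 but E(-1/4) = -1/5.   [not invariant]

Only (C) is unchanged. Indeed f(f(x)) = 1/(1 - 1/(1-x)) = (1-x)/(-x) = (x-1)/x, so E(x) = x + f(x) + f(f(x)) is the sum over the whole 3-cycle; applying f just permutes the three terms cyclically (x -> f(x) -> f(f(x)) -> x), leaving the sum unchanged.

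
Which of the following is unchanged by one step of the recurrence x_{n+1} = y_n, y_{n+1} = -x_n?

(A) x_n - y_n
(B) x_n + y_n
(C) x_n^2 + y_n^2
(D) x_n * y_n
C

For the recurrence x_{n+1} = y_n, y_{n+1} = -x_n:

x_{n+1}^2 + y_{n+1}^2 = y_n^2 + (-x_n)^2 = x_n^2 + y_n^2
The sum of squares is conserved (like energy in a harmonic oscillator).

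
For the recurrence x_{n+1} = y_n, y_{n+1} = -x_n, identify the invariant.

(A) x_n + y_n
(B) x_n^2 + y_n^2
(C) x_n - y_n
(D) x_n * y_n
B

For the recurrence x_{n+1} = y_n, y_{n+1} = -x_n:

x_{n+1}^2 + y_{n+1}^2 = y_n^2 + (-x_n)^2 = x_n^2 + y_n^2
The sum of squares is conserved (like energy in a harmonic oscillator).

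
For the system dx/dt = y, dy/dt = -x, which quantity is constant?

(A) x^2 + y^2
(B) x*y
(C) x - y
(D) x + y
A

A first integral I satisfies dI/dt = 0 along every solution. Differentiate each option and use the equation of motion:
(A) d/dt[x^2 + y^2] = 2x*dx/dt + 2y*dy/dt = 2x*y + 2y*(-x) = 0
(B) d/dt[x*y] = (dx/dt)y + x(dy/dt) = y^2 - x^2, not identically 0
(C) d/dt[x - y] = y - (-x) = x + y, not identically 0
(D) d/dt[x + y] = y + (-x) = y - x, not identically 0

Only (A) has zero time-derivative. So x^2 + y^2 (the squared radius; trajectories are circles) is the conserved quantity.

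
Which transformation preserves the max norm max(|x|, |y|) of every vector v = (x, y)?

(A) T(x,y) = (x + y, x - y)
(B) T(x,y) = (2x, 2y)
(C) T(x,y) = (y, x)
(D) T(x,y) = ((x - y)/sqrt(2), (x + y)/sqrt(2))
C

A transformation preserves a norm if ||T(v)|| = ||v|| for every v; a single vector where the norm changes rules an option out.

(A) T(x,y) = (x + y, x - y): v = (1, 1) has norm max(|1|, |1|) = 1, but T(v) = (2, 0) has norm 2 -- not preserved.
(B) T(x,y) = (2x, 2y): v = (1, 0) has norm max(|1|, |0|) = 1, but T(v) = (2, 0) has norm 2 -- not preserved.
(C) T(x,y) = (y, x): preserves the norm -- it only permutes the coordinates and/or flips signs, which leaves max(|x|, |y|) unchanged.
(D) T(x,y) = ((x - y)/sqrt(2), (x + y)/sqrt(2)): v = (1, 0) has norm max(|1|, |0|) = 1, but T(v) = (sqrt(2)/2, sqrt(2)/2) has norm sqrt(2)/2 -- not preserved.

Therefore the answer is (C).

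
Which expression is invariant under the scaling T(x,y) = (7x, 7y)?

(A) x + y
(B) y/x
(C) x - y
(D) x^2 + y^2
B

Under the uniform scaling T(x,y) = (7x, 7y):
Substitute the transformed coordinates into each option and compare with the original:
(A) x + y  ->  (7x) + (7y) = 7x + 7y   [differs from x + y: not invariant]
(B) y/x  ->  (7y)/(7x) = y/x   [equals y/x: invariant]
(C) x - y  ->  (7x) - (7y) = 7x - 7y   [differs from x - y: not invariant]
(D) x^2 + y^2  ->  (7x)^2 + (7y)^2 = 49x^2 + 49y^2   [differs from x^2 + y^2: not invariant]

Only option (B), y/x, is unchanged by the transformation.
The common factor 7 cancels in a ratio of coordinates, while sums, products and sums of squares pick up factors of 7 or 49.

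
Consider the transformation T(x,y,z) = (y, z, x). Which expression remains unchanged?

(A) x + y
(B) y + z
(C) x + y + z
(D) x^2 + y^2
C

Apply T(x,y,z) = (y, z, x) to each option, i.e. replace (x, y, z) by the transformed coordinates.
Substitute the transformed coordinates into each option and compare with the original:
(A) x + y  ->  (y) + (z) = y + z   [differs from x + y: not invariant]
(B) y + z  ->  (z) + (x) = x + z   [differs from y + z: not invariant]
(C) x + y + z  ->  (y) + (z) + (x) = x + y + z   [equals x + y + z: invariant]
(D) x^2 + y^2  ->  (y)^2 + (z)^2 = y^2 + z^2   [differs from x^2 + y^2: not invariant]

Only option (C), x + y + z, is unchanged by the transformation.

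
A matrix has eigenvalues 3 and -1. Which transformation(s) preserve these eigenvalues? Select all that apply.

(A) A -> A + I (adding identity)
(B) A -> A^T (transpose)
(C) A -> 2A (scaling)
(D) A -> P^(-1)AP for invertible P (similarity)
B and D

Eigenvalues are preserved by:
1. Similarity transformations: A -> P^(-1)AP (same characteristic polynomial)
2. Transpose: A^T has the same eigenvalues as A

Eigenvalues are NOT preserved by:
- Adding identity: eigenvalues become 3+1, -1+1
- Scaling: eigenvalues become 6, -2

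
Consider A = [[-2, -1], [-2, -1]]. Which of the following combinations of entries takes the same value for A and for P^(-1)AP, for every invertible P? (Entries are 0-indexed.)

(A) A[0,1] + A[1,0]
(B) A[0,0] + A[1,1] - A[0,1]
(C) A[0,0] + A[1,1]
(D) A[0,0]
C

A[0,0] + A[1,1] is the trace of A. By the cyclic property of the trace, tr(P^(-1)AP) = tr(APP^(-1)) = tr(A), so it is the same for every matrix similar to A.

The other combinations are not similarity invariants. For example, take P = [[1, 2], [0, 1]] (det P = 1), so P^(-1) = [[1, -2], [0, 1]] and
B = P^(-1)AP = [[2, 5], [-2, -5]].
Evaluating each option on A and on B:
(A) A[0,1] + A[1,0]: -3 for A, 3 for B -> changes
(B) A[0,0] + A[1,1] - A[0,1]: -2 for A, -8 for B -> changes
(C) A[0,0] + A[1,1]: -3 for A, -3 for B -> unchanged
(D) A[0,0]: -2 for A, 2 for B -> changes

Only (C) A[0,0] + A[1,1] = -3 survives (and it does so for every P, not just this one), so it is the invariant.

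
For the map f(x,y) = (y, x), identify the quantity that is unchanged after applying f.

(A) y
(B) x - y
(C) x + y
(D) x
C

For f(x,y) = (y, x):
After applying f: x' = y, y' = x. So x' + y' = y + x = x + y.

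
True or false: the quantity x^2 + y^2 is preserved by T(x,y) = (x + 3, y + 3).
False

Substitute T(x,y) = (x + 3, y + 3) into the expression and compare with the original.

Original: x^2 + y^2
After applying T: (x + 3)^2 + (y + 3)^2 = x^2 + 6x + y^2 + 6y + 18

This differs from the original x^2 + y^2 (difference: 6x + 6y + 18), so the expression is NOT invariant.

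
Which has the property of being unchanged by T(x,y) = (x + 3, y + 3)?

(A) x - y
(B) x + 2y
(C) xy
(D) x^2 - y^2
A

An expression E(x,y) is invariant under T if E(T(x,y)) = E(x,y). Here T(x,y) = (x + 3, y + 3).
Substitute the transformed coordinates into each option and compare with the original:
(A) x - y  ->  (x + 3) - (y + 3) = x - y   [equals x - y: invariant]
(B) x + 2y  ->  (x + 3) + 2(y + 3) = x + 2y + 9   [differs from x + 2y: not invariant]
(C) xy  ->  (x + 3)(y + 3) = xy + 3x + 3y + 9   [differs from xy: not invariant]
(D) x^2 - y^2  ->  (x + 3)^2 - (y + 3)^2 = x^2 + 6x - y^2 - 6y   [differs from x^2 - y^2: not invariant]

Only option (A), x - y, is unchanged by the transformation.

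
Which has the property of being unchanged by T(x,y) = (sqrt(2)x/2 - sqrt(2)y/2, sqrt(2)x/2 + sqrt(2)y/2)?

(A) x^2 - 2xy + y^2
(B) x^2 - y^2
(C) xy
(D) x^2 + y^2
D

An expression E(x,y) is invariant under T if E(T(x,y)) = E(x,y). Here T(x,y) = (sqrt(2)x/2 - sqrt(2)y/2, sqrt(2)x/2 + sqrt(2)y/2).
Substitute the transformed coordinates into each option and compare with the original:
(A) x^2 - 2xy + y^2  ->  (sqrt(2)x/2 - sqrt(2)y/2)^2 - 2(sqrt(2)x/2 - sqrt(2)y/2)(sqrt(2)x/2 + sqrt(2)y/2) + (sqrt(2)x/2 + sqrt(2)y/2)^2 = 2y^2   [differs from x^2 - 2xy + y^2: not invariant]
(B) x^2 - y^2  ->  (sqrt(2)x/2 - sqrt(2)y/2)^2 - (sqrt(2)x/2 + sqrt(2)y/2)^2 = -2xy   [differs from x^2 - y^2: not invariant]
(C) xy  ->  (sqrt(2)x/2 - sqrt(2)y/2)(sqrt(2)x/2 + sqrt(2)y/2) = x^2/2 - y^2/2   [differs from xy: not invariant]
(D) x^2 + y^2  ->  (sqrt(2)x/2 - sqrt(2)y/2)^2 + (sqrt(2)x/2 + sqrt(2)y/2)^2 = x^2 + y^2   [equals x^2 + y^2: invariant]

Only option (D), x^2 + y^2, is unchanged by the transformation.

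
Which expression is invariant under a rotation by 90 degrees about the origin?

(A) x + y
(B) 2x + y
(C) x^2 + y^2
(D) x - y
C

A rotation by 90 degrees sends (x, y) to (-y, x).
Substitute the transformed coordinates into each option and compare with the original:
(A) x + y  ->  (-y) + (x) = x - y   [differs from x + y: not invariant]
(B) 2x + y  ->  2(-y) + (x) = x - 2y   [differs from 2x + y: not invariant]
(C) x^2 + y^2  ->  (-y)^2 + (x)^2 = x^2 + y^2   [equals x^2 + y^2: invariant]
(D) x - y  ->  (-y) - (x) = -x - y   [differs from x - y: not invariant]

Only option (C), x^2 + y^2, is unchanged by the transformation.
Geometrically, x^2 + y^2 is the squared distance from the origin, which every rotation about the origin preserves.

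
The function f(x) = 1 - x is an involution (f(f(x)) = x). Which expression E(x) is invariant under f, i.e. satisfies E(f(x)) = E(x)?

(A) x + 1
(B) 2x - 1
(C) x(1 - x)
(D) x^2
C

Replace x by f(x) = 1 - x in each option and simplify. As a quick numerical cross-check, also compare E(5) with E(f(5)) = E(-4).

(A) x + 1  ->  (1 - x) + 1 = 2 - x; check: E(5) = 6 but E(-4) = -3.   [not invariant]
(B) 2x - 1  ->  2(1 - x) - 1 = 1 - 2x; check: E(5) = 9 but E(-4) = -9.   [not invariant]
(C) x(1 - x)  ->  (1 - x)(1 - (1 - x)), which simplifies back to x(1 - x); check: E(5) = -20, E(-4) = -20.   [invariant]
(D) x^2  ->  (1 - x)^2 = (x - 1)^2; check: E(5) = 25 but E(-4) = 16.   [not invariant]

Only (C) is unchanged. E is symmetric under swapping x with f(x) = 1 - x, which is exactly what an involution does.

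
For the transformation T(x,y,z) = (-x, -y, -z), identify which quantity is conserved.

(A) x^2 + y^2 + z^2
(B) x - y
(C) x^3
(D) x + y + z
A

Apply T(x,y,z) = (-x, -y, -z) to each option, i.e. replace (x, y, z) by the transformed coordinates.
Substitute the transformed coordinates into each option and compare with the original:
(A) x^2 + y^2 + z^2  ->  (-x)^2 + (-y)^2 + (-z)^2 = x^2 + y^2 + z^2   [equals x^2 + y^2 + z^2: invariant]
(B) x - y  ->  (-x) - (-y) = -x + y   [differs from x - y: not invariant]
(C) x^3  ->  (-x)^3 = -x^3   [differs from x^3: not invariant]
(D) x + y + z  ->  (-x) + (-y) + (-z) = -x - y - z   [differs from x + y + z: not invariant]

Only option (A), x^2 + y^2 + z^2, is unchanged by the transformation.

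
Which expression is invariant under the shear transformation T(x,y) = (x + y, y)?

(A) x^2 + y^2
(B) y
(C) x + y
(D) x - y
B

Under the shear T(x,y) = (x + y, y):
Substitute the transformed coordinates into each option and compare with the original:
(A) x^2 + y^2  ->  (x + y)^2 + (y)^2 = x^2 + 2xy + 2y^2   [differs from x^2 + y^2: not invariant]
(B) y  ->  (y) = y   [equals y: invariant]
(C) x + y  ->  (x + y) + (y) = x + 2y   [differs from x + y: not invariant]
(D) x - y  ->  (x + y) - (y) = x   [differs from x - y: not invariant]

Only option (B), y, is unchanged by the transformation.
A horizontal shear moves points parallel to the x-axis, so the y-coordinate (and any function of y alone) is unchanged.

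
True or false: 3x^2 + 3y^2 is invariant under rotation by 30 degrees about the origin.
True

Applying rotation by 30 degrees: x' = x*cos(30 degrees) - y*sin(30 degrees) = sqrt(3)x/2 - y/2, y' = x*sin(30 degrees) + y*cos(30 degrees) = x/2 + sqrt(3)y/2

Substituting into 3x^2 + 3y^2:
3(sqrt(3)x/2 - y/2)^2 + 3(x/2 + sqrt(3)y/2)^2
= 3x^2 + 3y^2

This equals the original expression 3x^2 + 3y^2, so it IS invariant.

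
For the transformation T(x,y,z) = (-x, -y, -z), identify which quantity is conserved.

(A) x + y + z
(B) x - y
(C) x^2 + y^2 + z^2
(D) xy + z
C

Apply T(x,y,z) = (-x, -y, -z) to each option, i.e. replace (x, y, z) by the transformed coordinates.
Substitute the transformed coordinates into each option and compare with the original:
(A) x + y + z  ->  (-x) + (-y) + (-z) = -x - y - z   [differs from x + y + z: not invariant]
(B) x - y  ->  (-x) - (-y) = -x + y   [differs from x - y: not invariant]
(C) x^2 + y^2 + z^2  ->  (-x)^2 + (-y)^2 + (-z)^2 = x^2 + y^2 + z^2   [equals x^2 + y^2 + z^2: invariant]
(D) xy + z  ->  (-x)(-y) + (-z) = xy - z   [differs from xy + z: not invariant]

Only option (C), x^2 + y^2 + z^2, is unchanged by the transformation.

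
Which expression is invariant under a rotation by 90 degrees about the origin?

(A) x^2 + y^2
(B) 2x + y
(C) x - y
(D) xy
A

A rotation by 90 degrees sends (x, y) to (-y, x).
Substitute the transformed coordinates into each option and compare with the original:
(A) x^2 + y^2  ->  (-y)^2 + (x)^2 = x^2 + y^2   [equals x^2 + y^2: invariant]
(B) 2x + y  ->  2(-y) + (x) = x - 2y   [differs from 2x + y: not invariant]
(C) x - y  ->  (-y) - (x) = -x - y   [differs from x - y: not invariant]
(D) xy  ->  (-y)(x) = -xy   [differs from xy: not invariant]

Only option (A), x^2 + y^2, is unchanged by the transformation.
Geometrically, x^2 + y^2 is the squared distance from the origin, which every rotation about the origin preserves.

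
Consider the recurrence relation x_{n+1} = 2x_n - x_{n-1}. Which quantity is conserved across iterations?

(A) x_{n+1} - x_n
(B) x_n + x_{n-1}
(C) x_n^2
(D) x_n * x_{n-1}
A

For the recurrence x_{n+1} = 2x_n - x_{n-1}:

If x_{n+1} = 2x_n - x_{n-1}, then:
x_{n+1} - x_n = x_n - x_{n-1}
The first difference is constant throughout the sequence.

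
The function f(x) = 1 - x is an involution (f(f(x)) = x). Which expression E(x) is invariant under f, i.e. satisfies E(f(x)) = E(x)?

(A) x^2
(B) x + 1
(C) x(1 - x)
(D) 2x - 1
C

Replace x by f(x) = 1 - x in each option and simplify. As a quick numerical cross-check, also compare E(4) with E(f(4)) = E(-3).

(A) x^2  ->  (1 - x)^2 = (x - 1)^2; check: E(4) = 16 but E(-3) = 9.   [not invariant]
(B) x + 1  ->  (1 - x) + 1 = 2 - x; check: E(4) = 5 but E(-3) = -2.   [not invariant]
(C) x(1 - x)  ->  (1 - x)(1 - (1 - x)), which simplifies back to x(1 - x); check: E(4) = -12, E(-3) = -12.   [invariant]
(D) 2x - 1  ->  2(1 - x) - 1 = 1 - 2x; check: E(4) = 7 but E(-3) = -7.   [not invariant]

Only (C) is unchanged. E is symmetric under swapping x with f(x) = 1 - x, which is exactly what an involution does.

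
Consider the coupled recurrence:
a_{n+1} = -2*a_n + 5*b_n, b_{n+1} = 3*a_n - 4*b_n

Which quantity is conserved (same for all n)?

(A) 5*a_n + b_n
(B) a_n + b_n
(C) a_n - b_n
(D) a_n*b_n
B

Replace a_n by a_{n+1} = -2*a_n + 5*b_n and b_n by b_{n+1} = 3*a_n - 4*b_n in each option and simplify:
(A) 5*a_n + b_n  ->  5*(-2*a_n + 5*b_n) + (3*a_n - 4*b_n) = -7*a_n + 21*b_n   [not conserved]
(B) a_n + b_n  ->  (-2*a_n + 5*b_n) + (3*a_n - 4*b_n) = a_n + b_n   [conserved]
(C) a_n - b_n  ->  (-2*a_n + 5*b_n) - (3*a_n - 4*b_n) = -5*a_n + 9*b_n   [not conserved]
(D) a_n*b_n  ->  (-2*a_n + 5*b_n)*(3*a_n - 4*b_n) = -6*a_n^2 + 23*a_n*b_n - 20*b_n^2   [not conserved]

Only (B) a_n + b_n returns to itself after one step, so it is the conserved quantity.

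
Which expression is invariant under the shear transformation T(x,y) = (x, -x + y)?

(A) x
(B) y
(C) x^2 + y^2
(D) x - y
A

Under the shear T(x,y) = (x, -x + y):
Substitute the transformed coordinates into each option and compare with the original:
(A) x  ->  (x) = x   [equals x: invariant]
(B) y  ->  (-x + y) = -x + y   [differs from y: not invariant]
(C) x^2 + y^2  ->  (x)^2 + (-x + y)^2 = 2x^2 - 2xy + y^2   [differs from x^2 + y^2: not invariant]
(D) x - y  ->  (x) - (-x + y) = 2x - y   [differs from x - y: not invariant]

Only option (A), x, is unchanged by the transformation.
A vertical shear moves points parallel to the y-axis, so the x-coordinate (and any function of x alone) is unchanged.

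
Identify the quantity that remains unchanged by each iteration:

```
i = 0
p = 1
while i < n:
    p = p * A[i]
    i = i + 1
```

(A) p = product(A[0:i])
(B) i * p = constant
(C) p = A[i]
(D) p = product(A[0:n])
A

A loop invariant must hold before the first iteration and be re-established by every execution of the body.

(A) p = product(A[0:i]): Initially i = 0 and p = 1 = product of the empty slice A[0:0]. If p = product(A[0:i]) holds at the top of an iteration, the body sets p to product(A[0:i]) * A[i] = product(A[0:i+1]) and then i to i+1, so the property is restored. At exit i = n, giving p = product(A[0:n]).

The other options fail:
(B) i * p = constant: initially i * p = 0, but after one iteration it is 1 * A[0], which is nonzero in general.
(C) p = A[i]: after the first iteration p = A[0] but i = 1; in general p is a product of several elements, not a single one.
(D) p = product(A[0:n]): false before the loop (p = 1, not the full product) -- it only becomes true at exit.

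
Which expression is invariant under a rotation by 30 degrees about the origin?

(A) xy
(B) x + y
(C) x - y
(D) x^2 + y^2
D

A rotation by 30 degrees sends (x, y) to (sqrt(3)x/2 - y/2, x/2 + sqrt(3)y/2).
Substitute the transformed coordinates into each option and compare with the original:
(A) xy  ->  (sqrt(3)x/2 - y/2)(x/2 + sqrt(3)y/2) = sqrt(3)x^2/4 + xy/2 - sqrt(3)y^2/4   [differs from xy: not invariant]
(B) x + y  ->  (sqrt(3)x/2 - y/2) + (x/2 + sqrt(3)y/2) = x/2 + sqrt(3)x/2 - y/2 + sqrt(3)y/2   [differs from x + y: not invariant]
(C) x - y  ->  (sqrt(3)x/2 - y/2) - (x/2 + sqrt(3)y/2) = -x/2 + sqrt(3)x/2 - sqrt(3)y/2 - y/2   [differs from x - y: not invariant]
(D) x^2 + y^2  ->  (sqrt(3)x/2 - y/2)^2 + (x/2 + sqrt(3)y/2)^2 = x^2 + y^2   [equals x^2 + y^2: invariant]

Only option (D), x^2 + y^2, is unchanged by the transformation.
Geometrically, x^2 + y^2 is the squared distance from the origin, which every rotation about the origin preserves.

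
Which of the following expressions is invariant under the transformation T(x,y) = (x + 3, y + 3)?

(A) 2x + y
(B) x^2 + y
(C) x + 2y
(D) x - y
D

An expression E(x,y) is invariant under T if E(T(x,y)) = E(x,y). Here T(x,y) = (x + 3, y + 3).
Substitute the transformed coordinates into each option and compare with the original:
(A) 2x + y  ->  2(x + 3) + (y + 3) = 2x + y + 9   [differs from 2x + y: not invariant]
(B) x^2 + y  ->  (x + 3)^2 + (y + 3) = x^2 + 6x + y + 12   [differs from x^2 + y: not invariant]
(C) x + 2y  ->  (x + 3) + 2(y + 3) = x + 2y + 9   [differs from x + 2y: not invariant]
(D) x - y  ->  (x + 3) - (y + 3) = x - y   [equals x - y: invariant]

Only option (D), x - y, is unchanged by the transformation.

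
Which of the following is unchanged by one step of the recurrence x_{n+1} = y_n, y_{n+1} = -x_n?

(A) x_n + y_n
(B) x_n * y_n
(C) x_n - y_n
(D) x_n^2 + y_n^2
D

For the recurrence x_{n+1} = y_n, y_{n+1} = -x_n:

x_{n+1}^2 + y_{n+1}^2 = y_n^2 + (-x_n)^2 = x_n^2 + y_n^2
The sum of squares is conserved (like energy in a harmonic oscillator).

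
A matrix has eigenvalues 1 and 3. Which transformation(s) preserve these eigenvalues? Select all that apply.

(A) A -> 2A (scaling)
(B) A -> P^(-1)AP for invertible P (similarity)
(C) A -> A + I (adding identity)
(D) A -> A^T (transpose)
B and D

Eigenvalues are preserved by:
1. Similarity transformations: A -> P^(-1)AP (same characteristic polynomial)
2. Transpose: A^T has the same eigenvalues as A

Eigenvalues are NOT preserved by:
- Adding identity: eigenvalues become 1+1, 3+1
- Scaling: eigenvalues become 2, 6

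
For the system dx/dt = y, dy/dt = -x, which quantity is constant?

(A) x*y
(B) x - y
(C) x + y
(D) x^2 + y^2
D

A first integral I satisfies dI/dt = 0 along every solution. Differentiate each option and use the equation of motion:
(A) d/dt[x*y] = (dx/dt)y + x(dy/dt) = y^2 - x^2, not identically 0
(B) d/dt[x - y] = y - (-x) = x + y, not identically 0
(C) d/dt[x + y] = y + (-x) = y - x, not identically 0
(D) d/dt[x^2 + y^2] = 2x*dx/dt + 2y*dy/dt = 2x*y + 2y*(-x) = 0

Only (D) has zero time-derivative. So x^2 + y^2 (the squared radius; trajectories are circles) is the conserved quantity.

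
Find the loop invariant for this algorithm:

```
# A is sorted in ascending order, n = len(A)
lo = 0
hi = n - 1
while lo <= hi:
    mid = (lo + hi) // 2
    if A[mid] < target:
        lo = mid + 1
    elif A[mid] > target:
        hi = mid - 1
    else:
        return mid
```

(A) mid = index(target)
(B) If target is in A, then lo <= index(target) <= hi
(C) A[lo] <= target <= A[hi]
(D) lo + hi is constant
B

A loop invariant must hold before the first iteration and be re-established by every execution of the body.

(B) If target is in A, then lo <= index(target) <= hi: Before the loop [lo, hi] = [0, n-1] covers every index. When A[mid] < target, sortedness puts target strictly to the right of mid, so setting lo = mid + 1 keeps index(target) in [lo, hi]; symmetrically for hi = mid - 1. Hence 'if target is in A then lo <= index(target) <= hi' holds after every iteration, and when lo > hi it proves target is absent.

The other options fail:
(A) mid = index(target): mid is just the current probe; it equals index(target) only on the iteration that returns.
(C) A[lo] <= target <= A[hi]: fails when target is not in A (e.g. target < A[0] already violates it before the loop), so it is not maintained in general.
(D) lo + hi is constant: each iteration moves exactly one of lo, hi, so lo + hi changes (e.g. 0 + (n-1) becomes (mid+1) + (n-1)).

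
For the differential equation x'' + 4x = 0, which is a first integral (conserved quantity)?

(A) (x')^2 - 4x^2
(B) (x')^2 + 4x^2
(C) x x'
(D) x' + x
B

A first integral I satisfies dI/dt = 0 along every solution. Differentiate each option and use the equation of motion:
(A) d/dt[(x')^2 - 4x^2] = 2x'x'' - 8x x' = -16x x', not identically 0
(B) d/dt[(x')^2 + 4x^2] = 2x'x'' + 8x x' = 2x'(-4x) + 8x x' = 0
(C) d/dt[x x'] = (x')^2 + x x'' = (x')^2 - 4x^2, not identically 0
(D) d/dt[x' + x] = x'' + x' = -4x + x', not identically 0

Only (B) has zero time-derivative. So the energy-like quantity (x')^2 + 4x^2 is the first integral.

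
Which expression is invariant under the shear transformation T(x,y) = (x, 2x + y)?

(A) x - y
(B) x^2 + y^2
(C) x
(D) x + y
C

Under the shear T(x,y) = (x, 2x + y):
Substitute the transformed coordinates into each option and compare with the original:
(A) x - y  ->  (x) - (2x + y) = -x - y   [differs from x - y: not invariant]
(B) x^2 + y^2  ->  (x)^2 + (2x + y)^2 = 5x^2 + 4xy + y^2   [differs from x^2 + y^2: not invariant]
(C) x  ->  (x) = x   [equals x: invariant]
(D) x + y  ->  (x) + (2x + y) = 3x + y   [differs from x + y: not invariant]

Only option (C), x, is unchanged by the transformation.
A vertical shear moves points parallel to the y-axis, so the x-coordinate (and any function of x alone) is unchanged.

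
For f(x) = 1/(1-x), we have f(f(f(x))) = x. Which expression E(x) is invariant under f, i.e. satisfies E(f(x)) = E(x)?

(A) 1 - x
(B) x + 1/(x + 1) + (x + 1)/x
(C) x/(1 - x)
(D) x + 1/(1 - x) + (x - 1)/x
D

Replace x by f(x) = 1/(1 - x) in each option and simplify. As a quick numerical cross-check, also compare E(5) with E(f(5)) = E(-1/4).

(A) 1 - x  ->  1 - (1/(1 - x)) = x/(x - 1); check: E(5) = -4 but E(-1/4) = 5/4.   [not invariant]
(B) x + 1/(x + 1) + (x + 1)/x  ->  (1/(1 - x)) + 1/((1/(1 - x)) + 1) + ((1/(1 - x)) + 1)/(1/(1 - x)) = (-x^3 + 6x^2 - 11x + 7)/(x^2 - 3x + 2); check: E(5) = 191/30 but E(-1/4) = -23/12.   [not invariant]
(C) x/(1 - x)  ->  (1/(1 - x))/(1 - (1/(1 - x))) = -1/x; check: E(5) = -5/4 but E(-1/4) = -1/5.   [not invariant]
(D) x + 1/(1 - x) + (x - 1)/x  ->  (1/(1 - x)) + 1/(1 - (1/(1 - x))) + ((1/(1 - x)) - 1)/(1/(1 - x)), which simplifies back to x + 1/(1 - x) + (x - 1)/x; check: E(5) = 111/20, E(-1/4) = 111/20.   [invariant]

Only (D) is unchanged. Indeed f(f(x)) = 1/(1 - 1/(1-x)) = (1-x)/(-x) = (x-1)/x, so E(x) = x + f(x) + f(f(x)) is the sum over the whole 3-cycle; applying f just permutes the three terms cyclically (x -> f(x) -> f(f(x)) -> x), leaving the sum unchanged.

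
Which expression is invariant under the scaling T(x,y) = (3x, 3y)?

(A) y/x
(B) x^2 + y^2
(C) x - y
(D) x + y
A

Under the uniform scaling T(x,y) = (3x, 3y):
Substitute the transformed coordinates into each option and compare with the original:
(A) y/x  ->  (3y)/(3x) = y/x   [equals y/x: invariant]
(B) x^2 + y^2  ->  (3x)^2 + (3y)^2 = 9x^2 + 9y^2   [differs from x^2 + y^2: not invariant]
(C) x - y  ->  (3x) - (3y) = 3x - 3y   [differs from x - y: not invariant]
(D) x + y  ->  (3x) + (3y) = 3x + 3y   [differs from x + y: not invariant]

Only option (A), y/x, is unchanged by the transformation.
The common factor 3 cancels in a ratio of coordinates, while sums, products and sums of squares pick up factors of 3 or 9.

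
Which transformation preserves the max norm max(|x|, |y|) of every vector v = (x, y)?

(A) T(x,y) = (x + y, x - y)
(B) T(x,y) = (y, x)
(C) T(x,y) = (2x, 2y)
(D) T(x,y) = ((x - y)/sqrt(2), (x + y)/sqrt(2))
B

A transformation preserves a norm if ||T(v)|| = ||v|| for every v; a single vector where the norm changes rules an option out.

(A) T(x,y) = (x + y, x - y): v = (1, 1) has norm max(|1|, |1|) = 1, but T(v) = (2, 0) has norm 2 -- not preserved.
(B) T(x,y) = (y, x): preserves the norm -- it only permutes the coordinates and/or flips signs, which leaves max(|x|, |y|) unchanged.
(C) T(x,y) = (2x, 2y): v = (1, 0) has norm max(|1|, |0|) = 1, but T(v) = (2, 0) has norm 2 -- not preserved.
(D) T(x,y) = ((x - y)/sqrt(2), (x + y)/sqrt(2)): v = (1, 0) has norm max(|1|, |0|) = 1, but T(v) = (sqrt(2)/2, sqrt(2)/2) has norm sqrt(2)/2 -- not preserved.

Therefore the answer is (B).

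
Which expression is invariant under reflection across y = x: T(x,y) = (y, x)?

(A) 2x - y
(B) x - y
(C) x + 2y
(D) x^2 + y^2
D

The map is reflection across y = x: T(x,y) = (y, x).
Substitute the transformed coordinates into each option and compare with the original:
(A) 2x - y  ->  2(y) - (x) = -x + 2y   [differs from 2x - y: not invariant]
(B) x - y  ->  (y) - (x) = -x + y   [differs from x - y: not invariant]
(C) x + 2y  ->  (y) + 2(x) = 2x + y   [differs from x + 2y: not invariant]
(D) x^2 + y^2  ->  (y)^2 + (x)^2 = x^2 + y^2   [equals x^2 + y^2: invariant]

Only option (D), x^2 + y^2, is unchanged by the transformation.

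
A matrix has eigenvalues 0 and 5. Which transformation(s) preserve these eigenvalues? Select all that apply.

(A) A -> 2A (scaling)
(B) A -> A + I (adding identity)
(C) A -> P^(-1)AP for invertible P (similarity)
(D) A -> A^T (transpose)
C and D

Eigenvalues are preserved by:
1. Similarity transformations: A -> P^(-1)AP (same characteristic polynomial)
2. Transpose: A^T has the same eigenvalues as A

Eigenvalues are NOT preserved by:
- Adding identity: eigenvalues become 0+1, 5+1
- Scaling: eigenvalues become 0, 10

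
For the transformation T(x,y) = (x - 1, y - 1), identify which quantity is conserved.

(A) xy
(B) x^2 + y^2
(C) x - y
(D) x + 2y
C

An expression E(x,y) is invariant under T if E(T(x,y)) = E(x,y). Here T(x,y) = (x - 1, y - 1).
Substitute the transformed coordinates into each option and compare with the original:
(A) xy  ->  (x - 1)(y - 1) = xy - x - y + 1   [differs from xy: not invariant]
(B) x^2 + y^2  ->  (x - 1)^2 + (y - 1)^2 = x^2 - 2x + y^2 - 2y + 2   [differs from x^2 + y^2: not invariant]
(C) x - y  ->  (x - 1) - (y - 1) = x - y   [equals x - y: invariant]
(D) x + 2y  ->  (x - 1) + 2(y - 1) = x + 2y - 3   [differs from x + 2y: not invariant]

Only option (C), x - y, is unchanged by the transformation.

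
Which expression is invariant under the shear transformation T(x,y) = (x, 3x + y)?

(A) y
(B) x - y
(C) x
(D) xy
C

Under the shear T(x,y) = (x, 3x + y):
Substitute the transformed coordinates into each option and compare with the original:
(A) y  ->  (3x + y) = 3x + y   [differs from y: not invariant]
(B) x - y  ->  (x) - (3x + y) = -2x - y   [differs from x - y: not invariant]
(C) x  ->  (x) = x   [equals x: invariant]
(D) xy  ->  (x)(3x + y) = 3x^2 + xy   [differs from xy: not invariant]

Only option (C), x, is unchanged by the transformation.
A vertical shear moves points parallel to the y-axis, so the x-coordinate (and any function of x alone) is unchanged.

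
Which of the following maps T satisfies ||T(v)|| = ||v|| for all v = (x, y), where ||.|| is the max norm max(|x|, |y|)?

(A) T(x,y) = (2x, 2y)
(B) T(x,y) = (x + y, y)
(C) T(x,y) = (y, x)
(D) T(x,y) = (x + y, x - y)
C

A transformation preserves a norm if ||T(v)|| = ||v|| for every v; a single vector where the norm changes rules an option out.

(A) T(x,y) = (2x, 2y): v = (1, 0) has norm max(|1|, |0|) = 1, but T(v) = (2, 0) has norm 2 -- not preserved.
(B) T(x,y) = (x + y, y): v = (1, 1) has norm max(|1|, |1|) = 1, but T(v) = (2, 1) has norm 2 -- not preserved.
(C) T(x,y) = (y, x): preserves the norm -- it only permutes the coordinates and/or flips signs, which leaves max(|x|, |y|) unchanged.
(D) T(x,y) = (x + y, x - y): v = (1, 1) has norm max(|1|, |1|) = 1, but T(v) = (2, 0) has norm 2 -- not preserved.

Therefore the answer is (C).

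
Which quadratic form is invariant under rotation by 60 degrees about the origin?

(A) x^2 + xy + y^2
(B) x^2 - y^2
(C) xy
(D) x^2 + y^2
D

Rotation by 60 degrees sends (x, y) to (x/2 - sqrt(3)y/2, sqrt(3)x/2 + y/2).
Substitute the transformed coordinates into each option and compare with the original:
(A) x^2 + xy + y^2  ->  (x/2 - sqrt(3)y/2)^2 + (x/2 - sqrt(3)y/2)(sqrt(3)x/2 + y/2) + (sqrt(3)x/2 + y/2)^2 = sqrt(3)x^2/4 + x^2 - xy/2 - sqrt(3)y^2/4 + y^2   [differs from x^2 + xy + y^2: not invariant]
(B) x^2 - y^2  ->  (x/2 - sqrt(3)y/2)^2 - (sqrt(3)x/2 + y/2)^2 = -x^2/2 - sqrt(3)xy + y^2/2   [differs from x^2 - y^2: not invariant]
(C) xy  ->  (x/2 - sqrt(3)y/2)(sqrt(3)x/2 + y/2) = sqrt(3)x^2/4 - xy/2 - sqrt(3)y^2/4   [differs from xy: not invariant]
(D) x^2 + y^2  ->  (x/2 - sqrt(3)y/2)^2 + (sqrt(3)x/2 + y/2)^2 = x^2 + y^2   [equals x^2 + y^2: invariant]

Only option (D), x^2 + y^2, is unchanged by the transformation.
x^2 + y^2 is the squared distance from the origin, which rotations preserve.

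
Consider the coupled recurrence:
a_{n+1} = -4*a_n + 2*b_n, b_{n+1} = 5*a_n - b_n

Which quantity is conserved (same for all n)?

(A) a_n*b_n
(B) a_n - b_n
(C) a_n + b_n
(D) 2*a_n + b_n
C

Replace a_n by a_{n+1} = -4*a_n + 2*b_n and b_n by b_{n+1} = 5*a_n - b_n in each option and simplify:
(A) a_n*b_n  ->  (-4*a_n + 2*b_n)*(5*a_n - b_n) = -20*a_n^2 + 14*a_n*b_n - 2*b_n^2   [not conserved]
(B) a_n - b_n  ->  (-4*a_n + 2*b_n) - (5*a_n - b_n) = -9*a_n + 3*b_n   [not conserved]
(C) a_n + b_n  ->  (-4*a_n + 2*b_n) + (5*a_n - b_n) = a_n + b_n   [conserved]
(D) 2*a_n + b_n  ->  2*(-4*a_n + 2*b_n) + (5*a_n - b_n) = -3*a_n + 3*b_n   [not conserved]

Only (C) a_n + b_n returns to itself after one step, so it is the conserved quantity.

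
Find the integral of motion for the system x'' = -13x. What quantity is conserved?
E = (x')^2 + 13x^2

Multiply the equation by x':
x' * x'' = -13x * x'
The left side is d/dt[(x')^2/2] and the right side is d/dt[-13x^2/2], so
d/dt[(x')^2/2 + 13x^2/2] = 0, i.e. (x')^2/2 + 13x^2/2 = constant.
Multiplying by 2, the integral of motion is E = (x')^2 + 13x^2.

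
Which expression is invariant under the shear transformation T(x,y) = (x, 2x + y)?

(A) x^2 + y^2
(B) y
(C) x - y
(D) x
D

Under the shear T(x,y) = (x, 2x + y):
Substitute the transformed coordinates into each option and compare with the original:
(A) x^2 + y^2  ->  (x)^2 + (2x + y)^2 = 5x^2 + 4xy + y^2   [differs from x^2 + y^2: not invariant]
(B) y  ->  (2x + y) = 2x + y   [differs from y: not invariant]
(C) x - y  ->  (x) - (2x + y) = -x - y   [differs from x - y: not invariant]
(D) x  ->  (x) = x   [equals x: invariant]

Only option (D), x, is unchanged by the transformation.
A vertical shear moves points parallel to the y-axis, so the x-coordinate (and any function of x alone) is unchanged.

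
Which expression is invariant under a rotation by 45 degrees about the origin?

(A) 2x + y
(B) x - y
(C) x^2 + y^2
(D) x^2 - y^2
C

A rotation by 45 degrees sends (x, y) to (sqrt(2)x/2 - sqrt(2)y/2, sqrt(2)x/2 + sqrt(2)y/2).
Substitute the transformed coordinates into each option and compare with the original:
(A) 2x + y  ->  2(sqrt(2)x/2 - sqrt(2)y/2) + (sqrt(2)x/2 + sqrt(2)y/2) = 3sqrt(2)x/2 - sqrt(2)y/2   [differs from 2x + y: not invariant]
(B) x - y  ->  (sqrt(2)x/2 - sqrt(2)y/2) - (sqrt(2)x/2 + sqrt(2)y/2) = -sqrt(2)y   [differs from x - y: not invariant]
(C) x^2 + y^2  ->  (sqrt(2)x/2 - sqrt(2)y/2)^2 + (sqrt(2)x/2 + sqrt(2)y/2)^2 = x^2 + y^2   [equals x^2 + y^2: invariant]
(D) x^2 - y^2  ->  (sqrt(2)x/2 - sqrt(2)y/2)^2 - (sqrt(2)x/2 + sqrt(2)y/2)^2 = -2xy   [differs from x^2 - y^2: not invariant]

Only option (C), x^2 + y^2, is unchanged by the transformation.
Geometrically, x^2 + y^2 is the squared distance from the origin, which every rotation about the origin preserves.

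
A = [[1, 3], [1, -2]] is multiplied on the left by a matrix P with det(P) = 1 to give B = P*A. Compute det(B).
-5

By the multiplicative property of determinants, det(B) = det(P*A) = det(P) * det(A) = det(A),
so the determinant is invariant under multiplication by any determinant-1 matrix; we just need det(A).

det(A) = (1)(-2) - (3)(1) = -2 - 3 = -5

Therefore det(B) = 1 * (-5) = -5.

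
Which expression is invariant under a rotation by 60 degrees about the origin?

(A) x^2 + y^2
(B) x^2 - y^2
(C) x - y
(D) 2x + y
A

A rotation by 60 degrees sends (x, y) to (x/2 - sqrt(3)y/2, sqrt(3)x/2 + y/2).
Substitute the transformed coordinates into each option and compare with the original:
(A) x^2 + y^2  ->  (x/2 - sqrt(3)y/2)^2 + (sqrt(3)x/2 + y/2)^2 = x^2 + y^2   [equals x^2 + y^2: invariant]
(B) x^2 - y^2  ->  (x/2 - sqrt(3)y/2)^2 - (sqrt(3)x/2 + y/2)^2 = -x^2/2 - sqrt(3)xy + y^2/2   [differs from x^2 - y^2: not invariant]
(C) x - y  ->  (x/2 - sqrt(3)y/2) - (sqrt(3)x/2 + y/2) = -sqrt(3)x/2 + x/2 - sqrt(3)y/2 - y/2   [differs from x - y: not invariant]
(D) 2x + y  ->  2(x/2 - sqrt(3)y/2) + (sqrt(3)x/2 + y/2) = sqrt(3)x/2 + x - sqrt(3)y + y/2   [differs from 2x + y: not invariant]

Only option (A), x^2 + y^2, is unchanged by the transformation.
Geometrically, x^2 + y^2 is the squared distance from the origin, which every rotation about the origin preserves.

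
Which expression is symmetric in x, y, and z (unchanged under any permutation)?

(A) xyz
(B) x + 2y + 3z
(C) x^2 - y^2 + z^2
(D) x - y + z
A

A symmetric expression is unchanged when the variables are permuted; here the transformation to test is the swap (x, y) -> (y, x).
A symmetric expression must survive every permutation; the single swap x <-> y already eliminates the distractors, and the keyed expression is also unchanged by x <-> z and y <-> z (each variable enters it in exactly the same way).
Substitute the transformed coordinates into each option and compare with the original:
(A) xyz  ->  (y)(x)z = xyz   [equals xyz: invariant]
(B) x + 2y + 3z  ->  (y) + 2(x) + 3z = 2x + y + 3z   [differs from x + 2y + 3z: not invariant]
(C) x^2 - y^2 + z^2  ->  (y)^2 - (x)^2 + z^2 = -x^2 + y^2 + z^2   [differs from x^2 - y^2 + z^2: not invariant]
(D) x - y + z  ->  (y) - (x) + z = -x + y + z   [differs from x - y + z: not invariant]

Only option (A), xyz, is unchanged by the transformation.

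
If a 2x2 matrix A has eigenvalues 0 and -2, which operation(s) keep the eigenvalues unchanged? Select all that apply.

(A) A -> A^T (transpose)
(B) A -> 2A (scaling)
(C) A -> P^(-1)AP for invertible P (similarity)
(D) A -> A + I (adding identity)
A and C

Eigenvalues are preserved by:
1. Similarity transformations: A -> P^(-1)AP (same characteristic polynomial)
2. Transpose: A^T has the same eigenvalues as A

Eigenvalues are NOT preserved by:
- Adding identity: eigenvalues become 0+1, -2+1
- Scaling: eigenvalues become 0, -4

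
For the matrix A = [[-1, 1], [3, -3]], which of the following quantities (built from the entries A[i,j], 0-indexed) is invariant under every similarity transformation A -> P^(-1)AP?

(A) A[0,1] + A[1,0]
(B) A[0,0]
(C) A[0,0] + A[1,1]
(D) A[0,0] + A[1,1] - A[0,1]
C

A[0,0] + A[1,1] is the trace of A. By the cyclic property of the trace, tr(P^(-1)AP) = tr(APP^(-1)) = tr(A), so it is the same for every matrix similar to A.

The other combinations are not similarity invariants. For example, take P = [[1, 1], [0, 1]] (det P = 1), so P^(-1) = [[1, -1], [0, 1]] and
B = P^(-1)AP = [[-4, 0], [3, 0]].
Evaluating each option on A and on B:
(A) A[0,1] + A[1,0]: 4 for A, 3 for B -> changes
(B) A[0,0]: -1 for A, -4 for B -> changes
(C) A[0,0] + A[1,1]: -4 for A, -4 for B -> unchanged
(D) A[0,0] + A[1,1] - A[0,1]: -5 for A, -4 for B -> changes

Only (C) A[0,0] + A[1,1] = -4 survives (and it does so for every P, not just this one), so it is the invariant.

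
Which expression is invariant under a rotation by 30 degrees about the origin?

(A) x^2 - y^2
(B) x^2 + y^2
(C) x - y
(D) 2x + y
B

A rotation by 30 degrees sends (x, y) to (sqrt(3)x/2 - y/2, x/2 + sqrt(3)y/2).
Substitute the transformed coordinates into each option and compare with the original:
(A) x^2 - y^2  ->  (sqrt(3)x/2 - y/2)^2 - (x/2 + sqrt(3)y/2)^2 = x^2/2 - sqrt(3)xy - y^2/2   [differs from x^2 - y^2: not invariant]
(B) x^2 + y^2  ->  (sqrt(3)x/2 - y/2)^2 + (x/2 + sqrt(3)y/2)^2 = x^2 + y^2   [equals x^2 + y^2: invariant]
(C) x - y  ->  (sqrt(3)x/2 - y/2) - (x/2 + sqrt(3)y/2) = -x/2 + sqrt(3)x/2 - sqrt(3)y/2 - y/2   [differs from x - y: not invariant]
(D) 2x + y  ->  2(sqrt(3)x/2 - y/2) + (x/2 + sqrt(3)y/2) = x/2 + sqrt(3)x - y + sqrt(3)y/2   [differs from 2x + y: not invariant]

Only option (B), x^2 + y^2, is unchanged by the transformation.
Geometrically, x^2 + y^2 is the squared distance from the origin, which every rotation about the origin preserves.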